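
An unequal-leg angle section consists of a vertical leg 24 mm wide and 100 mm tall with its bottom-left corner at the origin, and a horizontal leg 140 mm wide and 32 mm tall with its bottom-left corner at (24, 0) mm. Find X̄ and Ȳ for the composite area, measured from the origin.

vertical leg: A = 24 × 100 = 2400.00, centroid at (12.00, 50.00).
horizontal leg: A = 140 × 32 = 4480.00, centroid at (94.00, 16.00).
ΣA = 6880.00 mm², ΣAX̄ = 449920.00 mm³, ΣAȲ = 191680.00 mm³.
X̄ = 449920.00/6880.00 = 65.40 mm; Ȳ = 191680.00/6880.00 = 27.86 mm.

X̄ = 65.40 mm, Ȳ = 27.86 mm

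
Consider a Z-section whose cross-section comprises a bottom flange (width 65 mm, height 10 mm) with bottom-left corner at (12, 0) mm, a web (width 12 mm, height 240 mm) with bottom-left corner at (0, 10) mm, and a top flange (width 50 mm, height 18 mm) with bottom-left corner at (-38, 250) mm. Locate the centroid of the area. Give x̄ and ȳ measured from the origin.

x̄ = 7.79 mm, ȳ = 137.87 mm

Part | A | x̄ᵢ | ȳᵢ | A·x̄ᵢ | A·ȳᵢ
bottom flange | 650.00 | 44.50 | 5.00 | 28925.00 | 3250.00
web | 2880.00 | 6.00 | 130.00 | 17280.00 | 374400.00
top flange | 900.00 | -13.00 | 259.00 | -11700.00 | 233100.00
Σ | 4430.00 |  |  | 34505.00 | 610750.00
x̄ = 34505.00 / 4430.00 = 7.79 mm
ȳ = 610750.00 / 4430.00 = 137.87 mm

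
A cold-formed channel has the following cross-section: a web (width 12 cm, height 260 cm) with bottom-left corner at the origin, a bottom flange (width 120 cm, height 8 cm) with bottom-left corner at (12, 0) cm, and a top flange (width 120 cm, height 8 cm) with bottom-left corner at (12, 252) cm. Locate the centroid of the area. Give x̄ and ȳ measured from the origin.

Part | A | x̄ᵢ | ȳᵢ | A·x̄ᵢ | A·ȳᵢ
web | 3120.00 | 6.00 | 130.00 | 18720.00 | 405600.00
bottom flange | 960.00 | 72.00 | 4.00 | 69120.00 | 3840.00
top flange | 960.00 | 72.00 | 256.00 | 69120.00 | 245760.00
Σ | 5040.00 |  |  | 156960.00 | 655200.00
x̄ = 156960.00 / 5040.00 = 31.14 cm
ȳ = 655200.00 / 5040.00 = 130.00 cm

x̄ = 31.14 cm, ȳ = 130.00 cm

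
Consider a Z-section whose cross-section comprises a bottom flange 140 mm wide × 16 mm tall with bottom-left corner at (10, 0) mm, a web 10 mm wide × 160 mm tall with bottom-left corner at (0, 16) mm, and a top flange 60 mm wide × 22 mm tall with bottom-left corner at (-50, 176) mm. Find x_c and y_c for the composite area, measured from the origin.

x_c = 31.16 mm, y_c = 81.08 mm

Part | A | x̄ᵢ | ȳᵢ | A·x̄ᵢ | A·ȳᵢ
bottom flange | 2240.00 | 80.00 | 8.00 | 179200.00 | 17920.00
web | 1600.00 | 5.00 | 96.00 | 8000.00 | 153600.00
top flange | 1320.00 | -20.00 | 187.00 | -26400.00 | 246840.00
Σ | 5160.00 |  |  | 160800.00 | 418360.00
x_c = 160800.00 / 5160.00 = 31.16 mm
y_c = 418360.00 / 5160.00 = 81.08 mm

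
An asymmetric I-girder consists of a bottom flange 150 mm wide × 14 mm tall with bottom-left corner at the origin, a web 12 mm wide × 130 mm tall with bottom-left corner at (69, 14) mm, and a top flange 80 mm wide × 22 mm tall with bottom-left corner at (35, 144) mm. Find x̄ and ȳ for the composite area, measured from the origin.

bottom flange: A = 150 × 14 = 2100.00, centroid at (75.00, 7.00).
web: A = 12 × 130 = 1560.00, centroid at (75.00, 79.00).
top flange: A = 80 × 22 = 1760.00, centroid at (75.00, 155.00).
ΣA = 5420.00 mm², ΣAx̄ = 406500.00 mm³, ΣAȳ = 410740.00 mm³.
x̄ = 406500.00/5420.00 = 75.00 mm; ȳ = 410740.00/5420.00 = 75.78 mm.

x̄ = 75.00 mm, ȳ = 75.78 mm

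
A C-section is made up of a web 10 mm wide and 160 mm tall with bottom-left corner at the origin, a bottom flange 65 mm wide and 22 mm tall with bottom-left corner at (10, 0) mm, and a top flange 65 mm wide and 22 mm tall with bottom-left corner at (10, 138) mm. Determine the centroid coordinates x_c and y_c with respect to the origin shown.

web: A = 10 × 160 = 1600.00, centroid at (5.00, 80.00).
bottom flange: A = 65 × 22 = 1430.00, centroid at (42.50, 11.00).
top flange: A = 65 × 22 = 1430.00, centroid at (42.50, 149.00).
ΣA = 4460.00 mm², ΣAx_c = 129550.00 mm³, ΣAy_c = 356800.00 mm³.
x_c = 129550.00/4460.00 = 29.05 mm; y_c = 356800.00/4460.00 = 80.00 mm.

x_c = 29.05 mm, y_c = 80.00 mm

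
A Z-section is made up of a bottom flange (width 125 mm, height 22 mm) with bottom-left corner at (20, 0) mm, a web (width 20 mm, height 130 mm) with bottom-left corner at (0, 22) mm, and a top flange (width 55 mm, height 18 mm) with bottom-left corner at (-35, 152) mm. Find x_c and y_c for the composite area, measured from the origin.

Part | A | x̄ᵢ | ȳᵢ | A·x̄ᵢ | A·ȳᵢ
bottom flange | 2750.00 | 82.50 | 11.00 | 226875.00 | 30250.00
web | 2600.00 | 10.00 | 87.00 | 26000.00 | 226200.00
top flange | 990.00 | -7.50 | 161.00 | -7425.00 | 159390.00
Σ | 6340.00 |  |  | 245450.00 | 415840.00
x_c = 245450.00 / 6340.00 = 38.71 mm
y_c = 415840.00 / 6340.00 = 65.59 mm

x_c = 38.71 mm, y_c = 65.59 mm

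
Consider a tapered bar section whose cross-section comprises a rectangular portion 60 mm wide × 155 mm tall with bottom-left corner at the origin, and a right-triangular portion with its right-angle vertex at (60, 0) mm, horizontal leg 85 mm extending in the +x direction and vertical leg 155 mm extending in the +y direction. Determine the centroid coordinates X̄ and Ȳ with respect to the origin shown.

X̄ = 54.19 mm, Ȳ = 66.79 mm

rectangular portion: A = 60 × 155 = 9300.00, centroid at (30.00, 77.50).
triangular portion: A = ½·85·155 = 6587.50, centroid at (88.33, 51.67).
ΣA = 15887.50 mm², ΣAX̄ = 860895.83 mm³, ΣAȲ = 1061104.17 mm³.
X̄ = 860895.83/15887.50 = 54.19 mm; Ȳ = 1061104.17/15887.50 = 66.79 mm.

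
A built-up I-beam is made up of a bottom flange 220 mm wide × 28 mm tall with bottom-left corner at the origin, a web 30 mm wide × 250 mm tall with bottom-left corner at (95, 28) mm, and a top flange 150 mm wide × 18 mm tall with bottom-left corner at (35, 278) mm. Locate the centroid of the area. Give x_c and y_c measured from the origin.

Part | A | x̄ᵢ | ȳᵢ | A·x̄ᵢ | A·ȳᵢ
bottom flange | 6160.00 | 110.00 | 14.00 | 677600.00 | 86240.00
web | 7500.00 | 110.00 | 153.00 | 825000.00 | 1147500.00
top flange | 2700.00 | 110.00 | 287.00 | 297000.00 | 774900.00
Σ | 16360.00 |  |  | 1799600.00 | 2008640.00
x_c = 1799600.00 / 16360.00 = 110.00 mm
y_c = 2008640.00 / 16360.00 = 122.78 mm

x_c = 110.00 mm, y_c = 122.78 mm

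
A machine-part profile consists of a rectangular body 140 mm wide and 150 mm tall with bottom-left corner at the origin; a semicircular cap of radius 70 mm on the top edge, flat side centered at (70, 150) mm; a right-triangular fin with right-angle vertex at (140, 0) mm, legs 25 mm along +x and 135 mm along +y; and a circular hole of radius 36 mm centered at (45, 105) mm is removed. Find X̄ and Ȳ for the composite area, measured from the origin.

rectangular body: A = 140 × 150 = 21000.00, centroid at (70.00, 75.00).
semicircular top: A = ½π·70² = 7696.90, centroid at (70.00, 179.71).
triangular fin: A = ½·25·135 = 1687.50, centroid at (148.33, 45.00).
hole: A = −π·36² = -4071.50, centroid at (45.00, 105.00).
ΣA = 26312.90 mm², ΣAX̄ = 2075877.96 mm³, ΣAȲ = 2606631.54 mm³.
X̄ = 2075877.96/26312.90 = 78.89 mm; Ȳ = 2606631.54/26312.90 = 99.06 mm.

X̄ = 78.89 mm, Ȳ = 99.06 mm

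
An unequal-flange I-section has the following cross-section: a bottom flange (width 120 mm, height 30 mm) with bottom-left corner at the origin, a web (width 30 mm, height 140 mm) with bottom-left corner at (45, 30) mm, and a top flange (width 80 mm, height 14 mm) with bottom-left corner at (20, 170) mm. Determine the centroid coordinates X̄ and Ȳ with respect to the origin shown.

Part | A | x̄ᵢ | ȳᵢ | A·x̄ᵢ | A·ȳᵢ
bottom flange | 3600.00 | 60.00 | 15.00 | 216000.00 | 54000.00
web | 4200.00 | 60.00 | 100.00 | 252000.00 | 420000.00
top flange | 1120.00 | 60.00 | 177.00 | 67200.00 | 198240.00
Σ | 8920.00 |  |  | 535200.00 | 672240.00
X̄ = 535200.00 / 8920.00 = 60.00 mm
Ȳ = 672240.00 / 8920.00 = 75.36 mm

X̄ = 60.00 mm, Ȳ = 75.36 mm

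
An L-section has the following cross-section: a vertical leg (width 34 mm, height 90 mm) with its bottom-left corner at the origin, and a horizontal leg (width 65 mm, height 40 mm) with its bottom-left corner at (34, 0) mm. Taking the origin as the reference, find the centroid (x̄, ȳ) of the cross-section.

x̄ = 39.74 mm, ȳ = 33.52 mm

vertical leg: A = 34 × 90 = 3060.00, centroid at (17.00, 45.00).
horizontal leg: A = 65 × 40 = 2600.00, centroid at (66.50, 20.00).
ΣA = 5660.00 mm²
ΣAx̄ = (3060.00)(17.00) + (2600.00)(66.50) = 224920.00 mm³
ΣAȳ = (3060.00)(45.00) + (2600.00)(20.00) = 189700.00 mm³
x̄ = 224920.00 / 5660.00 = 39.74 mm
ȳ = 189700.00 / 5660.00 = 33.52 mm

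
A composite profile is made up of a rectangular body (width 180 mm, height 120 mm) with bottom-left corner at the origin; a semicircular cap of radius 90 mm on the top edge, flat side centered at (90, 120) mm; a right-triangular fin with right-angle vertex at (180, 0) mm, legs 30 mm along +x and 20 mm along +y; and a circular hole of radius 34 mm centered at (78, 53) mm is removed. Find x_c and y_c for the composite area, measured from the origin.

x_c = 92.37 mm, y_c = 100.62 mm

rectangular body: A = 180 × 120 = 21600.00, centroid at (90.00, 60.00).
semicircular top: A = ½π·90² = 12723.45, centroid at (90.00, 158.20).
triangular fin: A = ½·30·20 = 300.00, centroid at (190.00, 6.67).
hole: A = −π·34² = -3631.68, centroid at (78.00, 53.00).
ΣA = 30991.77 mm², ΣAx_c = 2862839.40 mm³, ΣAy_c = 3118334.93 mm³.
x_c = 2862839.40/30991.77 = 92.37 mm; y_c = 3118334.93/30991.77 = 100.62 mm.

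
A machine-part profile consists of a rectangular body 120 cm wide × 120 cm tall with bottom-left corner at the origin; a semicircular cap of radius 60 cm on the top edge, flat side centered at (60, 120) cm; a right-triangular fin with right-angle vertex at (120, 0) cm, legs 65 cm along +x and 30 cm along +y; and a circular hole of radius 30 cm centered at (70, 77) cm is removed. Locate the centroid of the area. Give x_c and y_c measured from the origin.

Part | A | x̄ᵢ | ȳᵢ | A·x̄ᵢ | A·ȳᵢ
rectangular body | 14400.00 | 60.00 | 60.00 | 864000.00 | 864000.00
semicircular top | 5654.87 | 60.00 | 145.46 | 339292.01 | 822584.01
triangular fin | 975.00 | 141.67 | 10.00 | 138125.00 | 9750.00
hole | -2827.43 | 70.00 | 77.00 | -197920.34 | -217712.37
Σ | 18202.43 |  |  | 1143496.67 | 1478621.64
x_c = 1143496.67 / 18202.43 = 62.82 cm
y_c = 1478621.64 / 18202.43 = 81.23 cm

x_c = 62.82 cm, y_c = 81.23 cm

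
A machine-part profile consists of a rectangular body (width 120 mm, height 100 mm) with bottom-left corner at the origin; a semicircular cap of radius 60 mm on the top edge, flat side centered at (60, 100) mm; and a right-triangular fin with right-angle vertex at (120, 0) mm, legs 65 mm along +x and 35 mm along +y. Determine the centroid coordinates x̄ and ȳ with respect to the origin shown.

x̄ = 64.94 mm, ȳ = 70.39 mm

rectangular body: A = 120 × 100 = 12000.00, centroid at (60.00, 50.00).
semicircular top: A = ½π·60² = 5654.87, centroid at (60.00, 125.46).
triangular fin: A = ½·65·35 = 1137.50, centroid at (141.67, 11.67).
ΣA = 18792.37 mm², ΣAx̄ = 1220437.84 mm³, ΣAȳ = 1322757.51 mm³.
x̄ = 1220437.84/18792.37 = 64.94 mm; ȳ = 1322757.51/18792.37 = 70.39 mm.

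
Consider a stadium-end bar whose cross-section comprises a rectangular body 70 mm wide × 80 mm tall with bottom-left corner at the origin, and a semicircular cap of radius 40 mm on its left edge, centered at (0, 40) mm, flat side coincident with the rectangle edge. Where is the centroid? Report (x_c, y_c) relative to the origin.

Part | A | x̄ᵢ | ȳᵢ | A·x̄ᵢ | A·ȳᵢ
rectangular body | 5600.00 | 35.00 | 40.00 | 196000.00 | 224000.00
semicircular end | 2513.27 | -16.98 | 40.00 | -42666.67 | 100530.96
Σ | 8113.27 |  |  | 153333.33 | 324530.96
x_c = 153333.33 / 8113.27 = 18.90 mm
y_c = 324530.96 / 8113.27 = 40.00 mm

x_c = 18.90 mm, y_c = 40.00 mm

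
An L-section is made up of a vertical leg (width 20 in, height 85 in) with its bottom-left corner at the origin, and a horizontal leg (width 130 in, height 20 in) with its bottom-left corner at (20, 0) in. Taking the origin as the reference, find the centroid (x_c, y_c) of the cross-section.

vertical leg: A = 20 × 85 = 1700.00, centroid at (10.00, 42.50).
horizontal leg: A = 130 × 20 = 2600.00, centroid at (85.00, 10.00).
ΣA = 4300.00 in²
ΣAx_c = (1700.00)(10.00) + (2600.00)(85.00) = 238000.00 in³
ΣAy_c = (1700.00)(42.50) + (2600.00)(10.00) = 98250.00 in³
x_c = 238000.00 / 4300.00 = 55.35 in
y_c = 98250.00 / 4300.00 = 22.85 in

x_c = 55.35 in, y_c = 22.85 in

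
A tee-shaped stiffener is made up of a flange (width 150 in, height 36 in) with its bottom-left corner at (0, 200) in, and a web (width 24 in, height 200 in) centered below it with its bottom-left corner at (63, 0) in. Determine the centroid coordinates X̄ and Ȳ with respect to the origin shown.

Part | A | x̄ᵢ | ȳᵢ | A·x̄ᵢ | A·ȳᵢ
web | 4800.00 | 75.00 | 100.00 | 360000.00 | 480000.00
flange | 5400.00 | 75.00 | 218.00 | 405000.00 | 1177200.00
Σ | 10200.00 |  |  | 765000.00 | 1657200.00
X̄ = 765000.00 / 10200.00 = 75.00 in
Ȳ = 1657200.00 / 10200.00 = 162.47 in

X̄ = 75.00 in, Ȳ = 162.47 in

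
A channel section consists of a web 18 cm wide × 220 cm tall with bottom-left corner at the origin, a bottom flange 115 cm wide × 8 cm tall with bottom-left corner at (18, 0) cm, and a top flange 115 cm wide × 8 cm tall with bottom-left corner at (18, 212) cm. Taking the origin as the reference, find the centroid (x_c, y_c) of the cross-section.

Part | A | x̄ᵢ | ȳᵢ | A·x̄ᵢ | A·ȳᵢ
web | 3960.00 | 9.00 | 110.00 | 35640.00 | 435600.00
bottom flange | 920.00 | 75.50 | 4.00 | 69460.00 | 3680.00
top flange | 920.00 | 75.50 | 216.00 | 69460.00 | 198720.00
Σ | 5800.00 |  |  | 174560.00 | 638000.00
x_c = 174560.00 / 5800.00 = 30.10 cm
y_c = 638000.00 / 5800.00 = 110.00 cm

x_c = 30.10 cm, y_c = 110.00 cm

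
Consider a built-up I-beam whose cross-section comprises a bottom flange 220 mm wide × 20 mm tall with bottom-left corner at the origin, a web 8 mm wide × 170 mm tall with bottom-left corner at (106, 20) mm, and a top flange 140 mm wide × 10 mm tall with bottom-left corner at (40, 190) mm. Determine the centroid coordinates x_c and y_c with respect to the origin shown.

x_c = 110.00 mm, y_c = 64.22 mm

bottom flange: A = 220 × 20 = 4400.00, centroid at (110.00, 10.00).
web: A = 8 × 170 = 1360.00, centroid at (110.00, 105.00).
top flange: A = 140 × 10 = 1400.00, centroid at (110.00, 195.00).
ΣA = 7160.00 mm²
ΣAx_c = (4400.00)(110.00) + (1360.00)(110.00) + (1400.00)(110.00) = 787600.00 mm³
ΣAy_c = (4400.00)(10.00) + (1360.00)(105.00) + (1400.00)(195.00) = 459800.00 mm³
x_c = 787600.00 / 7160.00 = 110.00 mm
y_c = 459800.00 / 7160.00 = 64.22 mm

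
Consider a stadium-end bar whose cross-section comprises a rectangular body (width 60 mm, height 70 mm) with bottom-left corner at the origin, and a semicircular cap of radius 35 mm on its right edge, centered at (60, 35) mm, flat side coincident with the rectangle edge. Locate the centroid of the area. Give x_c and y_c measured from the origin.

rectangular body: A = 60 × 70 = 4200.00, centroid at (30.00, 35.00).
semicircular end: A = ½π·35² = 1924.23, centroid at (74.85, 35.00).
ΣA = 6124.23 mm²
ΣAx_c = (4200.00)(30.00) + (1924.23)(74.85) = 270036.86 mm³
ΣAy_c = (4200.00)(35.00) + (1924.23)(35.00) = 214347.89 mm³
x_c = 270036.86 / 6124.23 = 44.09 mm
y_c = 214347.89 / 6124.23 = 35.00 mm

x_c = 44.09 mm, y_c = 35.00 mm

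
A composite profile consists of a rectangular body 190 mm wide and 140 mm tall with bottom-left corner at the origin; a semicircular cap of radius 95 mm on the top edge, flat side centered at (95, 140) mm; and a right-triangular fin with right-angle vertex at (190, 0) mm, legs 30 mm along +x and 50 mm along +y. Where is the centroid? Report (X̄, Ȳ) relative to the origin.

X̄ = 96.90 mm, Ȳ = 106.70 mm

rectangular body: A = 190 × 140 = 26600.00, centroid at (95.00, 70.00).
semicircular top: A = ½π·95² = 14176.44, centroid at (95.00, 180.32).
triangular fin: A = ½·30·50 = 750.00, centroid at (200.00, 16.67).
ΣA = 41526.44 mm²
ΣAX̄ = (26600.00)(95.00) + (14176.44)(95.00) + (750.00)(200.00) = 4023761.50 mm³
ΣAȲ = (26600.00)(70.00) + (14176.44)(180.32) + (750.00)(16.67) = 4430784.49 mm³
X̄ = 4023761.50 / 41526.44 = 96.90 mm
Ȳ = 4430784.49 / 41526.44 = 106.70 mm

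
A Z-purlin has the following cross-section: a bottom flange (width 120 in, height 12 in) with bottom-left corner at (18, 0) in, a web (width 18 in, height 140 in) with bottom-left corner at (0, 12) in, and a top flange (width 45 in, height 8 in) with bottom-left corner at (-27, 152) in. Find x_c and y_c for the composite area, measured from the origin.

x_c = 30.88 in, y_c = 62.83 in

bottom flange: A = 120 × 12 = 1440.00, centroid at (78.00, 6.00).
web: A = 18 × 140 = 2520.00, centroid at (9.00, 82.00).
top flange: A = 45 × 8 = 360.00, centroid at (-4.50, 156.00).
ΣA = 4320.00 in²
ΣAx_c = (1440.00)(78.00) + (2520.00)(9.00) + (360.00)(-4.50) = 133380.00 in³
ΣAy_c = (1440.00)(6.00) + (2520.00)(82.00) + (360.00)(156.00) = 271440.00 in³
x_c = 133380.00 / 4320.00 = 30.88 in
y_c = 271440.00 / 4320.00 = 62.83 in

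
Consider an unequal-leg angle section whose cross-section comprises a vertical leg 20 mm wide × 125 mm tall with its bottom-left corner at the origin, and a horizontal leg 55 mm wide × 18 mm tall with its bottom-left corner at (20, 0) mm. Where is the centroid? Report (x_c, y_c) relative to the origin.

x_c = 20.64 mm, y_c = 47.32 mm

Part | A | x̄ᵢ | ȳᵢ | A·x̄ᵢ | A·ȳᵢ
vertical leg | 2500.00 | 10.00 | 62.50 | 25000.00 | 156250.00
horizontal leg | 990.00 | 47.50 | 9.00 | 47025.00 | 8910.00
Σ | 3490.00 |  |  | 72025.00 | 165160.00
x_c = 72025.00 / 3490.00 = 20.64 mm
y_c = 165160.00 / 3490.00 = 47.32 mm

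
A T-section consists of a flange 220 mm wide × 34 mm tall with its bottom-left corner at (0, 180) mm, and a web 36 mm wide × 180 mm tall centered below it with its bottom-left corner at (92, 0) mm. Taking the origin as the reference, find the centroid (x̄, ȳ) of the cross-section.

web: A = 36 × 180 = 6480.00, centroid at (110.00, 90.00).
flange: A = 220 × 34 = 7480.00, centroid at (110.00, 197.00).
ΣA = 13960.00 mm², ΣAx̄ = 1535600.00 mm³, ΣAȳ = 2056760.00 mm³.
x̄ = 1535600.00/13960.00 = 110.00 mm; ȳ = 2056760.00/13960.00 = 147.33 mm.

x̄ = 110.00 mm, ȳ = 147.33 mm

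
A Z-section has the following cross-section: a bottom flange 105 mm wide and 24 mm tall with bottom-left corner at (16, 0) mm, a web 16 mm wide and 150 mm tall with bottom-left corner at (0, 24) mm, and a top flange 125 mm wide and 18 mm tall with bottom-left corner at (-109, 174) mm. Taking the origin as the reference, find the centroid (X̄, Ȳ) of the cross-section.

X̄ = 12.16 mm, Ȳ = 94.78 mm

bottom flange: A = 105 × 24 = 2520.00, centroid at (68.50, 12.00).
web: A = 16 × 150 = 2400.00, centroid at (8.00, 99.00).
top flange: A = 125 × 18 = 2250.00, centroid at (-46.50, 183.00).
ΣA = 7170.00 mm²
ΣAX̄ = (2520.00)(68.50) + (2400.00)(8.00) + (2250.00)(-46.50) = 87195.00 mm³
ΣAȲ = (2520.00)(12.00) + (2400.00)(99.00) + (2250.00)(183.00) = 679590.00 mm³
X̄ = 87195.00 / 7170.00 = 12.16 mm
Ȳ = 679590.00 / 7170.00 = 94.78 mm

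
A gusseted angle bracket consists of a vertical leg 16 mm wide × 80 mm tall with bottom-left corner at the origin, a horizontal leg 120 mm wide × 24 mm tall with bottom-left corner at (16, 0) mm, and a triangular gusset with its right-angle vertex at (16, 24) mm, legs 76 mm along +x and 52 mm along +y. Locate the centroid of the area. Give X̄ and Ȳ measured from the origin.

Part | A | x̄ᵢ | ȳᵢ | A·x̄ᵢ | A·ȳᵢ
vertical leg | 1280.00 | 8.00 | 40.00 | 10240.00 | 51200.00
horizontal leg | 2880.00 | 76.00 | 12.00 | 218880.00 | 34560.00
gusset | 1976.00 | 41.33 | 41.33 | 81674.67 | 81674.67
Σ | 6136.00 |  |  | 310794.67 | 167434.67
X̄ = 310794.67 / 6136.00 = 50.65 mm
Ȳ = 167434.67 / 6136.00 = 27.29 mm

X̄ = 50.65 mm, Ȳ = 27.29 mm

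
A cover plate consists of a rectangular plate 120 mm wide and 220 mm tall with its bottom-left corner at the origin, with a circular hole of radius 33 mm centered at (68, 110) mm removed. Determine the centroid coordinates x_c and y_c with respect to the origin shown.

x_c = 58.81 mm, y_c = 110.00 mm

plate: A = 120 × 220 = 26400.00, centroid at (60.00, 110.00).
hole: A = −π·33² = -3421.19, centroid at (68.00, 110.00).
ΣA = 22978.81 mm²
ΣAx_c = (26400.00)(60.00) + (-3421.19)(68.00) = 1351358.78 mm³
ΣAy_c = (26400.00)(110.00) + (-3421.19)(110.00) = 2527668.62 mm³
x_c = 1351358.78 / 22978.81 = 58.81 mm
y_c = 2527668.62 / 22978.81 = 110.00 mm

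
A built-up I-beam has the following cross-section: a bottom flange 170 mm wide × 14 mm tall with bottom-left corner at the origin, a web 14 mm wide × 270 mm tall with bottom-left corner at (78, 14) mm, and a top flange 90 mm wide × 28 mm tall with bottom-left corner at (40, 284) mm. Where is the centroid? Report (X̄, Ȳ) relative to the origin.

bottom flange: A = 170 × 14 = 2380.00, centroid at (85.00, 7.00).
web: A = 14 × 270 = 3780.00, centroid at (85.00, 149.00).
top flange: A = 90 × 28 = 2520.00, centroid at (85.00, 298.00).
ΣA = 8680.00 mm²
ΣAX̄ = (2380.00)(85.00) + (3780.00)(85.00) + (2520.00)(85.00) = 737800.00 mm³
ΣAȲ = (2380.00)(7.00) + (3780.00)(149.00) + (2520.00)(298.00) = 1330840.00 mm³
X̄ = 737800.00 / 8680.00 = 85.00 mm
Ȳ = 1330840.00 / 8680.00 = 153.32 mm

X̄ = 85.00 mm, Ȳ = 153.32 mm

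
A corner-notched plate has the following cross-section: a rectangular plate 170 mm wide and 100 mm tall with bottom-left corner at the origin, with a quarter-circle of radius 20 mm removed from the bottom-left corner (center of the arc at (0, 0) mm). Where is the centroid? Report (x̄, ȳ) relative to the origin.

x̄ = 86.44 mm, ȳ = 50.78 mm

plate: A = 170 × 100 = 17000.00, centroid at (85.00, 50.00).
removed quarter-circle: A = −¼π·20² = -314.16, centroid at (8.49, 8.49).
ΣA = 16685.84 mm², ΣAx̄ = 1442333.33 mm³, ΣAȳ = 847333.33 mm³.
x̄ = 1442333.33/16685.84 = 86.44 mm; ȳ = 847333.33/16685.84 = 50.78 mm.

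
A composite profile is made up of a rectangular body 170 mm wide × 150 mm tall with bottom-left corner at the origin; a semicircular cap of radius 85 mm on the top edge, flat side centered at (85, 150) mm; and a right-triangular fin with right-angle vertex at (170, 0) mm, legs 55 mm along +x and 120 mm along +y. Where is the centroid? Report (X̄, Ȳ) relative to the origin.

X̄ = 93.49 mm, Ȳ = 103.52 mm

Part | A | x̄ᵢ | ȳᵢ | A·x̄ᵢ | A·ȳᵢ
rectangular body | 25500.00 | 85.00 | 75.00 | 2167500.00 | 1912500.00
semicircular top | 11349.00 | 85.00 | 186.08 | 964665.29 | 2111767.19
triangular fin | 3300.00 | 188.33 | 40.00 | 621500.00 | 132000.00
Σ | 40149.00 |  |  | 3753665.29 | 4156267.19
X̄ = 3753665.29 / 40149.00 = 93.49 mm
Ȳ = 4156267.19 / 40149.00 = 103.52 mm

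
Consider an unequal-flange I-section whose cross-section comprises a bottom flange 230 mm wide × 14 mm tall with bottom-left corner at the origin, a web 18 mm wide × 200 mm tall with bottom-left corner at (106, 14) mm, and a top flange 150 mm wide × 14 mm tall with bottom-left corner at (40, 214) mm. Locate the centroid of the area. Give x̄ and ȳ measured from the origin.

Part | A | x̄ᵢ | ȳᵢ | A·x̄ᵢ | A·ȳᵢ
bottom flange | 3220.00 | 115.00 | 7.00 | 370300.00 | 22540.00
web | 3600.00 | 115.00 | 114.00 | 414000.00 | 410400.00
top flange | 2100.00 | 115.00 | 221.00 | 241500.00 | 464100.00
Σ | 8920.00 |  |  | 1025800.00 | 897040.00
x̄ = 1025800.00 / 8920.00 = 115.00 mm
ȳ = 897040.00 / 8920.00 = 100.57 mm

x̄ = 115.00 mm, ȳ = 100.57 mm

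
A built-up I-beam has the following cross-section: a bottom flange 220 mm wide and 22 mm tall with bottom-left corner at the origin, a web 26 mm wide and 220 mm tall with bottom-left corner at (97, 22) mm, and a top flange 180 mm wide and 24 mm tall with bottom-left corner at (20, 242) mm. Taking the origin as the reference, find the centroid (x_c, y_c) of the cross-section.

bottom flange: A = 220 × 22 = 4840.00, centroid at (110.00, 11.00).
web: A = 26 × 220 = 5720.00, centroid at (110.00, 132.00).
top flange: A = 180 × 24 = 4320.00, centroid at (110.00, 254.00).
ΣA = 14880.00 mm², ΣAx_c = 1636800.00 mm³, ΣAy_c = 1905560.00 mm³.
x_c = 1636800.00/14880.00 = 110.00 mm; y_c = 1905560.00/14880.00 = 128.06 mm.

x_c = 110.00 mm, y_c = 128.06 mm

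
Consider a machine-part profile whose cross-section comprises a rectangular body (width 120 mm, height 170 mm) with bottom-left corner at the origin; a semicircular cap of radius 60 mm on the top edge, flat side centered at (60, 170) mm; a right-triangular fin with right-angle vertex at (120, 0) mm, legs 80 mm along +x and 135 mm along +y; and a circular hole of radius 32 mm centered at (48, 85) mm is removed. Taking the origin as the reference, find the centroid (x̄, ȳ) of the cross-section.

x̄ = 77.94 mm, ȳ = 99.47 mm

rectangular body: A = 120 × 170 = 20400.00, centroid at (60.00, 85.00).
semicircular top: A = ½π·60² = 5654.87, centroid at (60.00, 195.46).
triangular fin: A = ½·80·135 = 5400.00, centroid at (146.67, 45.00).
hole: A = −π·32² = -3216.99, centroid at (48.00, 85.00).
ΣA = 28237.88 mm², ΣAx̄ = 2200876.44 mm³, ΣAȳ = 2808883.13 mm³.
x̄ = 2200876.44/28237.88 = 77.94 mm; ȳ = 2808883.13/28237.88 = 99.47 mm.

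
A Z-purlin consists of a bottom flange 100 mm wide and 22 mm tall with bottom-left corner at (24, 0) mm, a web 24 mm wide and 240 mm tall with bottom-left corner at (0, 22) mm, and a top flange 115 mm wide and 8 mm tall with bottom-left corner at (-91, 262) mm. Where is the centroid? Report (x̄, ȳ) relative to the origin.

bottom flange: A = 100 × 22 = 2200.00, centroid at (74.00, 11.00).
web: A = 24 × 240 = 5760.00, centroid at (12.00, 142.00).
top flange: A = 115 × 8 = 920.00, centroid at (-33.50, 266.00).
ΣA = 8880.00 mm²
ΣAx̄ = (2200.00)(74.00) + (5760.00)(12.00) + (920.00)(-33.50) = 201100.00 mm³
ΣAȳ = (2200.00)(11.00) + (5760.00)(142.00) + (920.00)(266.00) = 1086840.00 mm³
x̄ = 201100.00 / 8880.00 = 22.65 mm
ȳ = 1086840.00 / 8880.00 = 122.39 mm

x̄ = 22.65 mm, ȳ = 122.39 mm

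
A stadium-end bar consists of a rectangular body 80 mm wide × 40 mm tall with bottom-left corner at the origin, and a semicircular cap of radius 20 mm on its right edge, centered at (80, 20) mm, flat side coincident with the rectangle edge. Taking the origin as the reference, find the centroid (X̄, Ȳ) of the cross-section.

X̄ = 47.96 mm, Ȳ = 20.00 mm

Part | A | x̄ᵢ | ȳᵢ | A·x̄ᵢ | A·ȳᵢ
rectangular body | 3200.00 | 40.00 | 20.00 | 128000.00 | 64000.00
semicircular end | 628.32 | 88.49 | 20.00 | 55598.82 | 12566.37
Σ | 3828.32 |  |  | 183598.82 | 76566.37
X̄ = 183598.82 / 3828.32 = 47.96 mm
Ȳ = 76566.37 / 3828.32 = 20.00 mm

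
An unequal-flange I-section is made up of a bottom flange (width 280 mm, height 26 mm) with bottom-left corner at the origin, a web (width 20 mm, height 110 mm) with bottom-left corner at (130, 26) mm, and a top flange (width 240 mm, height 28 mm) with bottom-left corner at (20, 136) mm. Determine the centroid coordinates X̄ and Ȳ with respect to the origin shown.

X̄ = 140.00 mm, Ȳ = 79.06 mm

bottom flange: A = 280 × 26 = 7280.00, centroid at (140.00, 13.00).
web: A = 20 × 110 = 2200.00, centroid at (140.00, 81.00).
top flange: A = 240 × 28 = 6720.00, centroid at (140.00, 150.00).
ΣA = 16200.00 mm²
ΣAX̄ = (7280.00)(140.00) + (2200.00)(140.00) + (6720.00)(140.00) = 2268000.00 mm³
ΣAȲ = (7280.00)(13.00) + (2200.00)(81.00) + (6720.00)(150.00) = 1280840.00 mm³
X̄ = 2268000.00 / 16200.00 = 140.00 mm
Ȳ = 1280840.00 / 16200.00 = 79.06 mm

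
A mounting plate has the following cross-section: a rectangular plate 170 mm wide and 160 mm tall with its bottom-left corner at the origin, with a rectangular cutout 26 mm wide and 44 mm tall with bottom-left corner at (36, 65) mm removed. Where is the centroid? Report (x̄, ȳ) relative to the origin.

x̄ = 86.58 mm, ȳ = 79.69 mm

plate: A = 170 × 160 = 27200.00, centroid at (85.00, 80.00).
hole: A = −(26 × 44) = -1144.00, centroid at (49.00, 87.00).
ΣA = 26056.00 mm², ΣAx̄ = 2255944.00 mm³, ΣAȳ = 2076472.00 mm³.
x̄ = 2255944.00/26056.00 = 86.58 mm; ȳ = 2076472.00/26056.00 = 79.69 mm.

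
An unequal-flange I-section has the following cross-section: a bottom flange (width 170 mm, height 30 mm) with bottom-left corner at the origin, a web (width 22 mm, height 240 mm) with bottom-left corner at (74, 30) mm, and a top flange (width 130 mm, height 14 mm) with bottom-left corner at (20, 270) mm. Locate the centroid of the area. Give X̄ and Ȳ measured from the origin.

bottom flange: A = 170 × 30 = 5100.00, centroid at (85.00, 15.00).
web: A = 22 × 240 = 5280.00, centroid at (85.00, 150.00).
top flange: A = 130 × 14 = 1820.00, centroid at (85.00, 277.00).
ΣA = 12200.00 mm², ΣAX̄ = 1037000.00 mm³, ΣAȲ = 1372640.00 mm³.
X̄ = 1037000.00/12200.00 = 85.00 mm; Ȳ = 1372640.00/12200.00 = 112.51 mm.

X̄ = 85.00 mm, Ȳ = 112.51 mm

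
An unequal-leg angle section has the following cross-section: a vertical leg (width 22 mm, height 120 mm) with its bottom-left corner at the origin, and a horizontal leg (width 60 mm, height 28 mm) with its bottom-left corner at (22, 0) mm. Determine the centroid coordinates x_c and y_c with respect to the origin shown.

vertical leg: A = 22 × 120 = 2640.00, centroid at (11.00, 60.00).
horizontal leg: A = 60 × 28 = 1680.00, centroid at (52.00, 14.00).
ΣA = 4320.00 mm², ΣAx_c = 116400.00 mm³, ΣAy_c = 181920.00 mm³.
x_c = 116400.00/4320.00 = 26.94 mm; y_c = 181920.00/4320.00 = 42.11 mm.

x_c = 26.94 mm, y_c = 42.11 mm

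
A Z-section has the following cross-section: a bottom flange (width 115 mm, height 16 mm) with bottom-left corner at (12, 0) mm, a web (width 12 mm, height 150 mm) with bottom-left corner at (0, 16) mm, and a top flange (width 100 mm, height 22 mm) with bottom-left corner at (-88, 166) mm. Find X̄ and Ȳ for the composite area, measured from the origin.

bottom flange: A = 115 × 16 = 1840.00, centroid at (69.50, 8.00).
web: A = 12 × 150 = 1800.00, centroid at (6.00, 91.00).
top flange: A = 100 × 22 = 2200.00, centroid at (-38.00, 177.00).
ΣA = 5840.00 mm²
ΣAX̄ = (1840.00)(69.50) + (1800.00)(6.00) + (2200.00)(-38.00) = 55080.00 mm³
ΣAȲ = (1840.00)(8.00) + (1800.00)(91.00) + (2200.00)(177.00) = 567920.00 mm³
X̄ = 55080.00 / 5840.00 = 9.43 mm
Ȳ = 567920.00 / 5840.00 = 97.25 mm

X̄ = 9.43 mm, Ȳ = 97.25 mm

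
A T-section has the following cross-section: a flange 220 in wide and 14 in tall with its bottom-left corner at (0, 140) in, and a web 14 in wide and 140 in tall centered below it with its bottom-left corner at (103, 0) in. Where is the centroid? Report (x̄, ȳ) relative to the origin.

web: A = 14 × 140 = 1960.00, centroid at (110.00, 70.00).
flange: A = 220 × 14 = 3080.00, centroid at (110.00, 147.00).
ΣA = 5040.00 in², ΣAx̄ = 554400.00 in³, ΣAȳ = 589960.00 in³.
x̄ = 554400.00/5040.00 = 110.00 in; ȳ = 589960.00/5040.00 = 117.06 in.

x̄ = 110.00 in, ȳ = 117.06 in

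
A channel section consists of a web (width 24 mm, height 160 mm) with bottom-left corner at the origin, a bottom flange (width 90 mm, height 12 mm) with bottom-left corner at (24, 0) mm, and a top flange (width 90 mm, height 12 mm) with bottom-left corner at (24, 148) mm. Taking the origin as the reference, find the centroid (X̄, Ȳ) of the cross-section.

web: A = 24 × 160 = 3840.00, centroid at (12.00, 80.00).
bottom flange: A = 90 × 12 = 1080.00, centroid at (69.00, 6.00).
top flange: A = 90 × 12 = 1080.00, centroid at (69.00, 154.00).
ΣA = 6000.00 mm²
ΣAX̄ = (3840.00)(12.00) + (1080.00)(69.00) + (1080.00)(69.00) = 195120.00 mm³
ΣAȲ = (3840.00)(80.00) + (1080.00)(6.00) + (1080.00)(154.00) = 480000.00 mm³
X̄ = 195120.00 / 6000.00 = 32.52 mm
Ȳ = 480000.00 / 6000.00 = 80.00 mm

X̄ = 32.52 mm, Ȳ = 80.00 mm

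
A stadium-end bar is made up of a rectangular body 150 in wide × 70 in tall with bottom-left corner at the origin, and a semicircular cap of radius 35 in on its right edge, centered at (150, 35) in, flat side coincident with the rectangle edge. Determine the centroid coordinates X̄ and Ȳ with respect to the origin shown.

Part | A | x̄ᵢ | ȳᵢ | A·x̄ᵢ | A·ȳᵢ
rectangular body | 10500.00 | 75.00 | 35.00 | 787500.00 | 367500.00
semicircular end | 1924.23 | 164.85 | 35.00 | 317217.16 | 67347.89
Σ | 12424.23 |  |  | 1104717.16 | 434847.89
X̄ = 1104717.16 / 12424.23 = 88.92 in
Ȳ = 434847.89 / 12424.23 = 35.00 in

X̄ = 88.92 in, Ȳ = 35.00 in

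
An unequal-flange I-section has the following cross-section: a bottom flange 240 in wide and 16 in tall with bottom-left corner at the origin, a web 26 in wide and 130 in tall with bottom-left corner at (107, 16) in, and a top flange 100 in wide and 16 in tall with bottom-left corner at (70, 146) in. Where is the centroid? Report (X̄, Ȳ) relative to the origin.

bottom flange: A = 240 × 16 = 3840.00, centroid at (120.00, 8.00).
web: A = 26 × 130 = 3380.00, centroid at (120.00, 81.00).
top flange: A = 100 × 16 = 1600.00, centroid at (120.00, 154.00).
ΣA = 8820.00 in²
ΣAX̄ = (3840.00)(120.00) + (3380.00)(120.00) + (1600.00)(120.00) = 1058400.00 in³
ΣAȲ = (3840.00)(8.00) + (3380.00)(81.00) + (1600.00)(154.00) = 550900.00 in³
X̄ = 1058400.00 / 8820.00 = 120.00 in
Ȳ = 550900.00 / 8820.00 = 62.46 in

X̄ = 120.00 in, Ȳ = 62.46 in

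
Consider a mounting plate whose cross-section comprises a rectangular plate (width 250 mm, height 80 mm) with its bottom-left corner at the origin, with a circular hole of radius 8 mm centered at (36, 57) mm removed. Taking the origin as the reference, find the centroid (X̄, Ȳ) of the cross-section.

X̄ = 125.90 mm, Ȳ = 39.83 mm

plate: A = 250 × 80 = 20000.00, centroid at (125.00, 40.00).
hole: A = −π·8² = -201.06, centroid at (36.00, 57.00).
ΣA = 19798.94 mm², ΣAX̄ = 2492761.77 mm³, ΣAȲ = 788539.47 mm³.
X̄ = 2492761.77/19798.94 = 125.90 mm; Ȳ = 788539.47/19798.94 = 39.83 mm.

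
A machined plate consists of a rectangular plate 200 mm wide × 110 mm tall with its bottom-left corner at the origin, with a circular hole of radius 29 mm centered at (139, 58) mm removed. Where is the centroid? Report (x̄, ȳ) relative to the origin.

x̄ = 94.68 mm, ȳ = 54.59 mm

Part | A | x̄ᵢ | ȳᵢ | A·x̄ᵢ | A·ȳᵢ
plate | 22000.00 | 100.00 | 55.00 | 2200000.00 | 1210000.00
hole | -2642.08 | 139.00 | 58.00 | -367249.04 | -153240.61
Σ | 19357.92 |  |  | 1832750.96 | 1056759.39
x̄ = 1832750.96 / 19357.92 = 94.68 mm
ȳ = 1056759.39 / 19357.92 = 54.59 mm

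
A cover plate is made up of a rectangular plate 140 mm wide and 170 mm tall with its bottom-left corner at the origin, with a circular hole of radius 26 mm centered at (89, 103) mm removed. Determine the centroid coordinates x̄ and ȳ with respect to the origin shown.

Part | A | x̄ᵢ | ȳᵢ | A·x̄ᵢ | A·ȳᵢ
plate | 23800.00 | 70.00 | 85.00 | 1666000.00 | 2023000.00
hole | -2123.72 | 89.00 | 103.00 | -189010.78 | -218742.81
Σ | 21676.28 |  |  | 1476989.22 | 1804257.19
x̄ = 1476989.22 / 21676.28 = 68.14 mm
ȳ = 1804257.19 / 21676.28 = 83.24 mm

x̄ = 68.14 mm, ȳ = 83.24 mm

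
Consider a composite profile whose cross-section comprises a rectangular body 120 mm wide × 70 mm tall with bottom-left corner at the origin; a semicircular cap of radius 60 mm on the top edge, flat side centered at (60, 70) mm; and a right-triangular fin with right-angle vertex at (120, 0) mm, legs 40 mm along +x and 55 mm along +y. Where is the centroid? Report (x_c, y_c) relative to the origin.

rectangular body: A = 120 × 70 = 8400.00, centroid at (60.00, 35.00).
semicircular top: A = ½π·60² = 5654.87, centroid at (60.00, 95.46).
triangular fin: A = ½·40·55 = 1100.00, centroid at (133.33, 18.33).
ΣA = 15154.87 mm², ΣAx_c = 989958.67 mm³, ΣAy_c = 854007.34 mm³.
x_c = 989958.67/15154.87 = 65.32 mm; y_c = 854007.34/15154.87 = 56.35 mm.

x_c = 65.32 mm, y_c = 56.35 mm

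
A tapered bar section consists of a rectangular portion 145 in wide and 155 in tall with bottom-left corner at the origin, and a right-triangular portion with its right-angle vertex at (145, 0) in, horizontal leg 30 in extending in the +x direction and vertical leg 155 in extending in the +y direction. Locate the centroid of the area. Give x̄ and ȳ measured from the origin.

rectangular portion: A = 145 × 155 = 22475.00, centroid at (72.50, 77.50).
triangular portion: A = ½·30·155 = 2325.00, centroid at (155.00, 51.67).
ΣA = 24800.00 in²
ΣAx̄ = (22475.00)(72.50) + (2325.00)(155.00) = 1989812.50 in³
ΣAȳ = (22475.00)(77.50) + (2325.00)(51.67) = 1861937.50 in³
x̄ = 1989812.50 / 24800.00 = 80.23 in
ȳ = 1861937.50 / 24800.00 = 75.08 in

x̄ = 80.23 in, ȳ = 75.08 in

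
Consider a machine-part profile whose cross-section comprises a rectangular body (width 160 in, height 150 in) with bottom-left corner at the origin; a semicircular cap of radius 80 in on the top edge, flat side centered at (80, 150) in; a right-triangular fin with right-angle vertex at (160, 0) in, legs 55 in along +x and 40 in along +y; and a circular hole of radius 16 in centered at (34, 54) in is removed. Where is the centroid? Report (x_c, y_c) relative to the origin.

x_c = 84.23 in, y_c = 105.40 in

rectangular body: A = 160 × 150 = 24000.00, centroid at (80.00, 75.00).
semicircular top: A = ½π·80² = 10053.10, centroid at (80.00, 183.95).
triangular fin: A = ½·55·40 = 1100.00, centroid at (178.33, 13.33).
hole: A = −π·16² = -804.25, centroid at (34.00, 54.00).
ΣA = 34348.85 in², ΣAx_c = 2893069.96 in³, ΣAy_c = 3620535.10 in³.
x_c = 2893069.96/34348.85 = 84.23 in; y_c = 3620535.10/34348.85 = 105.40 in.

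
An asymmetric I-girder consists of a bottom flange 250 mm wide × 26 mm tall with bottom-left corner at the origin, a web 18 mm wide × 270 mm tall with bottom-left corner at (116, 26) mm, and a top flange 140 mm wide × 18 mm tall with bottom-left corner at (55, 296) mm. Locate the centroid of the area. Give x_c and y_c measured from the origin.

x_c = 125.00 mm, y_c = 117.84 mm

Part | A | x̄ᵢ | ȳᵢ | A·x̄ᵢ | A·ȳᵢ
bottom flange | 6500.00 | 125.00 | 13.00 | 812500.00 | 84500.00
web | 4860.00 | 125.00 | 161.00 | 607500.00 | 782460.00
top flange | 2520.00 | 125.00 | 305.00 | 315000.00 | 768600.00
Σ | 13880.00 |  |  | 1735000.00 | 1635560.00
x_c = 1735000.00 / 13880.00 = 125.00 mm
y_c = 1635560.00 / 13880.00 = 117.84 mm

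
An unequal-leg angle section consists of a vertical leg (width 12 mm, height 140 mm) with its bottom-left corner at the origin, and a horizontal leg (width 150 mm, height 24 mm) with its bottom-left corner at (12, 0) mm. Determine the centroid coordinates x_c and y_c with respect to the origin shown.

x_c = 61.23 mm, y_c = 30.45 mm

vertical leg: A = 12 × 140 = 1680.00, centroid at (6.00, 70.00).
horizontal leg: A = 150 × 24 = 3600.00, centroid at (87.00, 12.00).
ΣA = 5280.00 mm²
ΣAx_c = (1680.00)(6.00) + (3600.00)(87.00) = 323280.00 mm³
ΣAy_c = (1680.00)(70.00) + (3600.00)(12.00) = 160800.00 mm³
x_c = 323280.00 / 5280.00 = 61.23 mm
y_c = 160800.00 / 5280.00 = 30.45 mm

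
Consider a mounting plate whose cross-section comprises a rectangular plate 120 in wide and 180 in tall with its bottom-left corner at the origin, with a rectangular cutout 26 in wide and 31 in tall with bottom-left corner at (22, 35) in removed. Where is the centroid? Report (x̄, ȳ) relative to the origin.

x̄ = 60.97 in, ȳ = 91.53 in

Part | A | x̄ᵢ | ȳᵢ | A·x̄ᵢ | A·ȳᵢ
plate | 21600.00 | 60.00 | 90.00 | 1296000.00 | 1944000.00
hole | -806.00 | 35.00 | 50.50 | -28210.00 | -40703.00
Σ | 20794.00 |  |  | 1267790.00 | 1903297.00
x̄ = 1267790.00 / 20794.00 = 60.97 in
ȳ = 1903297.00 / 20794.00 = 91.53 in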